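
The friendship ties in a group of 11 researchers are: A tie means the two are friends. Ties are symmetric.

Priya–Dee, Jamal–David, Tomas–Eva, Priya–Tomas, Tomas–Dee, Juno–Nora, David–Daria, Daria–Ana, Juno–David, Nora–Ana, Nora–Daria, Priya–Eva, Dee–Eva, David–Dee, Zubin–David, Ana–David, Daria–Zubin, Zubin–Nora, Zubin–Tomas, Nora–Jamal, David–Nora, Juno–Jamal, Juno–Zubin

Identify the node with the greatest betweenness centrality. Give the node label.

Unnormalized betweenness of each node: Ana:0, Daria:7/12, David:16, Dee:10, Eva:0, Jamal:0, Juno:7/12, Nora:3, Priya:0, Tomas:11/2, Zubin:25/3.
David has the largest value, 16, making it the main broker — the node through which the most shortest paths run.

David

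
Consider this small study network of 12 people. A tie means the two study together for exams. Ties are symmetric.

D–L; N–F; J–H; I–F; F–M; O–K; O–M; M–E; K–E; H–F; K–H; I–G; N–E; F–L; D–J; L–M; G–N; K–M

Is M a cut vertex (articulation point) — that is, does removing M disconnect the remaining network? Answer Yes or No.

No

Even without M, every remaining node can still reach every other (the residual graph is connected), so M is not a cut vertex.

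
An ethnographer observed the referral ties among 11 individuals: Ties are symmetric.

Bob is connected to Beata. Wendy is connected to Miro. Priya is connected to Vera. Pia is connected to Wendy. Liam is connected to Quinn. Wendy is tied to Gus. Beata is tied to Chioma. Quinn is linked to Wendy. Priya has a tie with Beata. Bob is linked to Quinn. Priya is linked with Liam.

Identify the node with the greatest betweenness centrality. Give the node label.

Unnormalized betweenness of each node: Beata:11, Bob:10, Chioma:0, Gus:0, Liam:10, Miro:0, Pia:0, Priya:11, Quinn:25, Vera:0, Wendy:24.
Quinn has the largest value, 25, making it the main broker — the node through which the most shortest paths run.

Quinn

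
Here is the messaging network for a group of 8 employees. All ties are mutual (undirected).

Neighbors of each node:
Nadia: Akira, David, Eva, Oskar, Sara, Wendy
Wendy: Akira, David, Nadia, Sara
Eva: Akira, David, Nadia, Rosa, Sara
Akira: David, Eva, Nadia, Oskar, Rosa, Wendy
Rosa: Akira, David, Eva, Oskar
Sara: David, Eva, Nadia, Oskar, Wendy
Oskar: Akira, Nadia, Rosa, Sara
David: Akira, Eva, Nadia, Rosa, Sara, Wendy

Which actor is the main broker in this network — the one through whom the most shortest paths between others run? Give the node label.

Akira

Unnormalized betweenness of each node: Akira:11/6, David:23/15, Eva:47/60, Nadia:77/60, Oskar:47/60, Rosa:1/2, Sara:13/12, Wendy:1/5.
Akira has the largest value, 11/6, making it the main broker — the node through which the most shortest paths run.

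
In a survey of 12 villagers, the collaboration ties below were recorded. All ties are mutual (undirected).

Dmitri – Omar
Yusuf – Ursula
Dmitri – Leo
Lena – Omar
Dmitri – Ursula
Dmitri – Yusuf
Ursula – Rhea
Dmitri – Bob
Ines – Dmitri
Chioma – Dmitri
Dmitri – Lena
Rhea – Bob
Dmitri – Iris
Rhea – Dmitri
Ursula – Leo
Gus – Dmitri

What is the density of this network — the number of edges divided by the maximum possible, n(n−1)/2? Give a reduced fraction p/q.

There are 16 edges and 12 nodes, so the maximum possible is C(12,2) = 66.
Density = 16/66 = 8/33.

8/33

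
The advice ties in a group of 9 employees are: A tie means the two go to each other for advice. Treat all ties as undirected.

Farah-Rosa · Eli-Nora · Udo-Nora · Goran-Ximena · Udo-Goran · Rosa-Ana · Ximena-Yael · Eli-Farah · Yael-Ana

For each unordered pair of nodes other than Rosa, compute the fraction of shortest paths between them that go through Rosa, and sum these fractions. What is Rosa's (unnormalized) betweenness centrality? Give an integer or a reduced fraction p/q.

6

Pairs whose geodesics pass through Rosa — Eli–Yael: 1; Eli–Ana: 1; Nora–Ana: 1; Ximena–Farah: 1; Yael–Farah: 1; Ana–Farah: 1.
All other pairs contribute 0.
Summing the contributions gives betweenness(Rosa) = 6.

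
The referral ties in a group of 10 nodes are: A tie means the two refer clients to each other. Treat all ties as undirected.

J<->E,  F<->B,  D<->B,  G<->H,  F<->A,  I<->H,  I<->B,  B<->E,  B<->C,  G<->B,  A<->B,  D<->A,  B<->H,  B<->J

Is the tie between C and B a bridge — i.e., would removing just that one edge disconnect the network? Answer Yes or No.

Without the C–B edge there is no alternate route between C and B, so the network disconnects. It is a bridge.

Yes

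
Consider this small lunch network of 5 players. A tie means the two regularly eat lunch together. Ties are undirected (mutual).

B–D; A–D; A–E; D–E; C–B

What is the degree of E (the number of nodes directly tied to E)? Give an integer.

E is directly tied to A and D. That is 2 neighbors, so the degree of E is 2.

2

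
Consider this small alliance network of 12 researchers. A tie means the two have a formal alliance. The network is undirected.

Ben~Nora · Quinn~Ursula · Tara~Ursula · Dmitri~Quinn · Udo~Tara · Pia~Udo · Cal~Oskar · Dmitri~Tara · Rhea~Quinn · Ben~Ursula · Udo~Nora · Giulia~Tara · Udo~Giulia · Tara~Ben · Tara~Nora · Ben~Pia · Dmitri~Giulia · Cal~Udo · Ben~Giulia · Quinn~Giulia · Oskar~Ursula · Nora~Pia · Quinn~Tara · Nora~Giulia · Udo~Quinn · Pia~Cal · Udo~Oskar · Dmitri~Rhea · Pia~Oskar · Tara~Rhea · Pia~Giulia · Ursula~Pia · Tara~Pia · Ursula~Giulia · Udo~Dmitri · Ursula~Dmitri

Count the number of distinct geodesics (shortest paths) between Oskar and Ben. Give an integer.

The shortest distance is 2. The length-2 paths are: Oskar–Ursula–Ben; Oskar–Pia–Ben.
That gives 2 distinct shortest paths.

2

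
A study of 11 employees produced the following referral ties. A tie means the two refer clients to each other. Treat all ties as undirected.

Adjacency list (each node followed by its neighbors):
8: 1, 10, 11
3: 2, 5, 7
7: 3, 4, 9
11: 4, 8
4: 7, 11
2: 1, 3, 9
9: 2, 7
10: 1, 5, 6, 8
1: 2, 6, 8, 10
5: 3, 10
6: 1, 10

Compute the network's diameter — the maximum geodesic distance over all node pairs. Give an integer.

Eccentricity of each node (its greatest distance to any other): 1:3, 2:3, 3:3, 4:4, 5:3, 6:4, 7:4, 8:3, 9:3, 10:3, 11:3.
The maximum eccentricity is 4, realized for instance by the pair 6–4 via 6 – 10 – 8 – 11 – 4. So the diameter is 4.

4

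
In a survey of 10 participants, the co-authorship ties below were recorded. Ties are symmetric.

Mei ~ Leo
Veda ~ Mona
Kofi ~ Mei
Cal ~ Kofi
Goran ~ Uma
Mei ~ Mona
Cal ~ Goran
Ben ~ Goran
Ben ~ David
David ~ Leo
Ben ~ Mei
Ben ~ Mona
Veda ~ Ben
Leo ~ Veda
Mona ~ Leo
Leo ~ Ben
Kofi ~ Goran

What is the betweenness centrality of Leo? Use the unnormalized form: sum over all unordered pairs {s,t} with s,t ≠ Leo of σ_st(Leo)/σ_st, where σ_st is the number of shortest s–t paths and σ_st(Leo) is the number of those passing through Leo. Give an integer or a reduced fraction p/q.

29/12

Pairs whose geodesics pass through Leo — Kofi–Veda: 1/4; Kofi–David: 1/3; Veda–Mei: 1/3; Veda–David: 1/2; Mona–David: 1/2; Mei–David: 1/2.
All other pairs contribute 0.
Summing the contributions gives betweenness(Leo) = 29/12.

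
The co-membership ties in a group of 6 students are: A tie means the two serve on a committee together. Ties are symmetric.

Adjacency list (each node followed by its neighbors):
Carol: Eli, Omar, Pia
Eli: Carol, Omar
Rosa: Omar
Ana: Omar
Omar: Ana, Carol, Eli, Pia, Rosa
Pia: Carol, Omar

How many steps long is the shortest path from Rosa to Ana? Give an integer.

2

One shortest route is Rosa – Omar – Ana, which uses 2 edges, and Rosa and Ana are not directly tied, so nothing shorter exists. So d(Rosa,Ana) = 2.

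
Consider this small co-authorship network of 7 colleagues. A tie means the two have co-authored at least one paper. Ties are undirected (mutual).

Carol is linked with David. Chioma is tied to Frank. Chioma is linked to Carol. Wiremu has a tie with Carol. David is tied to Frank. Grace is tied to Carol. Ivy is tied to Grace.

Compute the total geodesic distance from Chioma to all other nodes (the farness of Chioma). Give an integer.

11

Distances from Chioma: Carol:1, David:2, Frank:1, Grace:2, Ivy:3, Wiremu:2.
Sum = 1 + 2 + 1 + 2 + 3 + 2 = 11.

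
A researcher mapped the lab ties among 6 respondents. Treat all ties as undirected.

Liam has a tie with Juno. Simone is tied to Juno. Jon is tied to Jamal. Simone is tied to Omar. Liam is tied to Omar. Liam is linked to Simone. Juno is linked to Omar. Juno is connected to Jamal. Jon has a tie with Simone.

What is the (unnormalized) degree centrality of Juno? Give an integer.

4

Juno is directly tied to Jamal, Liam, Omar, and Simone. That is 4 neighbors, so the degree of Juno is 4.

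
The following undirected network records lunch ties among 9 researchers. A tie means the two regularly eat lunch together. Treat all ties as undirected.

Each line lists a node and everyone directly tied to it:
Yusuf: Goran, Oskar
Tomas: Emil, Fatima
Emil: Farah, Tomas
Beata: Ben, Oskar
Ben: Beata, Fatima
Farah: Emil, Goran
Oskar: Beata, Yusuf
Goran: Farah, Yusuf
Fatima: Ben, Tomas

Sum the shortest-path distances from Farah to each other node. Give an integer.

Distances from Farah: Beata:4, Ben:4, Emil:1, Fatima:3, Goran:1, Oskar:3, Tomas:2, Yusuf:2.
Sum = 4 + 4 + 1 + 3 + 1 + 3 + 2 + 2 = 20.

20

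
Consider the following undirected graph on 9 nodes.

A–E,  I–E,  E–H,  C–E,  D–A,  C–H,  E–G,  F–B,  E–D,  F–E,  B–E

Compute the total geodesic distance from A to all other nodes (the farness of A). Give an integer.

14

Distances from A: B:2, C:2, D:1, E:1, F:2, G:2, H:2, I:2.
Sum = 2 + 2 + 1 + 1 + 2 + 2 + 2 + 2 = 14.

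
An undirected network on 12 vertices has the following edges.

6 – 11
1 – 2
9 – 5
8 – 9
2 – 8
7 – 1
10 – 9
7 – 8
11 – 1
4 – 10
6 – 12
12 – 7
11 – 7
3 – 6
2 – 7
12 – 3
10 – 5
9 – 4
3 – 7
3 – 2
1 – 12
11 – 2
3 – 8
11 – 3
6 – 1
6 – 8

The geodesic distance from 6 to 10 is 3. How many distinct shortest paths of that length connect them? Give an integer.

1

The shortest distance is 3, and the only length-3 path is 6–8–9–10. So there is exactly 1 shortest path.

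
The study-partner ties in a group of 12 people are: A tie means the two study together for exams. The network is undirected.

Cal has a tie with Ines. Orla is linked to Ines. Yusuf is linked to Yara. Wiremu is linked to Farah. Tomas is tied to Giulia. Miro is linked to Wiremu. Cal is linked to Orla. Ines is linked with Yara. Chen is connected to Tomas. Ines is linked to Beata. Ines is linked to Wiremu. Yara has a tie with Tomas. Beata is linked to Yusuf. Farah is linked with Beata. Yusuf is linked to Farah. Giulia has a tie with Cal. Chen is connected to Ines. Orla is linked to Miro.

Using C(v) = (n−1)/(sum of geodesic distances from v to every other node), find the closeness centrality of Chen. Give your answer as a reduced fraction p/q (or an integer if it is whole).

Distances from Chen: Beata:2, Cal:2, Farah:3, Giulia:2, Ines:1, Miro:3, Orla:2, Tomas:1, Wiremu:2, Yara:2, Yusuf:3. Sum = 23.
n = 12, so closeness = 11/23.

11/23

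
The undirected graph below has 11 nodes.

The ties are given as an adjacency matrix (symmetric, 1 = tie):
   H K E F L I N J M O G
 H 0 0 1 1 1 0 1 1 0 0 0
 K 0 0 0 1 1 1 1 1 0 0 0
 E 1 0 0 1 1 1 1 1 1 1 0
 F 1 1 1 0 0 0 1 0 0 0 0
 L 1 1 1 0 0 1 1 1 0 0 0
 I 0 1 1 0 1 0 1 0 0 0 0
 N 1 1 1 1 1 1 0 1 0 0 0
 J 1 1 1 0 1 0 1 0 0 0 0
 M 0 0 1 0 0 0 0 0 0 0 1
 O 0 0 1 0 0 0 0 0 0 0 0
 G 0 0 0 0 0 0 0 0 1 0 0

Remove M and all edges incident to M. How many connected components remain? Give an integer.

2

Without M, the remaining ties split the others into: {E, F, H, I, J, K, L, N, O}; {G}.
That's 2 separate components.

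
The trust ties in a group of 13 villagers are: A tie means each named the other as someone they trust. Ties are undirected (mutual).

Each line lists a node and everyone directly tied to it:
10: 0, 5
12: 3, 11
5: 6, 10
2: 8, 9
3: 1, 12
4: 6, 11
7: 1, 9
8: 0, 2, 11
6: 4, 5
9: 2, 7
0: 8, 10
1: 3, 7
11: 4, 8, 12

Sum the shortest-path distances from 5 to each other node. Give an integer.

42

Distances from 5: 0:2, 1:6, 2:4, 3:5, 4:2, 6:1, 7:6, 8:3, 9:5, 10:1, 11:3, 12:4.
Sum = 2 + 6 + 4 + 5 + 2 + 1 + 6 + 3 + 5 + 1 + 3 + 4 = 42.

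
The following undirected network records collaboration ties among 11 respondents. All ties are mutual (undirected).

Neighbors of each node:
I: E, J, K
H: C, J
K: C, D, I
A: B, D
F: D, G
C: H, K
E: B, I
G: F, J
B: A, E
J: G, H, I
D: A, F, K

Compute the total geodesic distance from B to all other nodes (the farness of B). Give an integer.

27

Distances from B: A:1, C:4, D:2, E:1, F:3, G:4, H:4, I:2, J:3, K:3.
Sum = 1 + 4 + 2 + 1 + 3 + 4 + 4 + 2 + 3 + 3 = 27.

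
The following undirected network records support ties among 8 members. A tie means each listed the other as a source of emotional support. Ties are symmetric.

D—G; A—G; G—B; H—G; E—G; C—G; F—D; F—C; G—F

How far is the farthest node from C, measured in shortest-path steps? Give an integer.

2

Distances from C: A:2, B:2, D:2, E:2, F:1, G:1, H:2.
The largest is 2 (to A, B, E, D, and H), so the eccentricity of C is 2.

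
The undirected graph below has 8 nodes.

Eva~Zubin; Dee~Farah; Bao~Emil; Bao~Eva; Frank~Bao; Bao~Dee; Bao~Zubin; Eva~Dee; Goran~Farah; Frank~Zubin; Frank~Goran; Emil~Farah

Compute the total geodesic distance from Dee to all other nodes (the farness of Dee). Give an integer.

Distances from Dee: Bao:1, Emil:2, Eva:1, Farah:1, Frank:2, Goran:2, Zubin:2.
Sum = 1 + 2 + 1 + 1 + 2 + 2 + 2 = 11.

11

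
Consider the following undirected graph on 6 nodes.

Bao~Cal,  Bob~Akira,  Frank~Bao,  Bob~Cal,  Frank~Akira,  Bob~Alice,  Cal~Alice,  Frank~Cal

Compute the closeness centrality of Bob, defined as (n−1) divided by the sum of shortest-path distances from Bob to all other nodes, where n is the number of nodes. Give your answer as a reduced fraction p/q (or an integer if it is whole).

5/7

Distances from Bob: Akira:1, Alice:1, Bao:2, Cal:1, Frank:2. Sum = 7.
n = 6, so closeness = 5/7.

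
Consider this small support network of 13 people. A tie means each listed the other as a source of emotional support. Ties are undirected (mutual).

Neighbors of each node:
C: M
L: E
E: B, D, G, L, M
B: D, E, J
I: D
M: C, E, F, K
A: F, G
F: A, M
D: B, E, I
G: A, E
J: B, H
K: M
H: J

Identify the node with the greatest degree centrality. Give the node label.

E

Degrees — A:2, B:3, C:1, D:3, E:5, F:2, G:2, H:1, I:1, J:2, K:1, L:1, M:4.
The maximum is 5, attained only by E.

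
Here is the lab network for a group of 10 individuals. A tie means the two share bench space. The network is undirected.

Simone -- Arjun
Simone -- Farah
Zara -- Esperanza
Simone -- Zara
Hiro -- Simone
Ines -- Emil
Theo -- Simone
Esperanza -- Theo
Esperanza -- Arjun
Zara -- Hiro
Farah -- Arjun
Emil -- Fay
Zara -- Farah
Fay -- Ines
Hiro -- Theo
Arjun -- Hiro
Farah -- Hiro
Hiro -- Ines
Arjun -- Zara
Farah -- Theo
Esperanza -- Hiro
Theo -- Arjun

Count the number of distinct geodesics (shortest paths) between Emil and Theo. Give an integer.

The shortest distance is 3, and the only length-3 path is Emil–Ines–Hiro–Theo. So there is exactly 1 shortest path.

1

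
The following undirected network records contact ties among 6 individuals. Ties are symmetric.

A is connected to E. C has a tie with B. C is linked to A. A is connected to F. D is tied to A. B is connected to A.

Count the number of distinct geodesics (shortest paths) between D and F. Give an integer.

1

The shortest distance is 2, and the only length-2 path is D–A–F. So there is exactly 1 shortest path.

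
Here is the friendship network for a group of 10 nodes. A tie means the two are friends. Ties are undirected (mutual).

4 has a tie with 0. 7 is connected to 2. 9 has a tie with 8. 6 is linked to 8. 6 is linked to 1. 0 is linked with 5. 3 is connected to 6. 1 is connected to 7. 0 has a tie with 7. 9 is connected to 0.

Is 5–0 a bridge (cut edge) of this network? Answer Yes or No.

Yes

Without the 5–0 edge there is no alternate route between 5 and 0, so the network disconnects. It is a bridge.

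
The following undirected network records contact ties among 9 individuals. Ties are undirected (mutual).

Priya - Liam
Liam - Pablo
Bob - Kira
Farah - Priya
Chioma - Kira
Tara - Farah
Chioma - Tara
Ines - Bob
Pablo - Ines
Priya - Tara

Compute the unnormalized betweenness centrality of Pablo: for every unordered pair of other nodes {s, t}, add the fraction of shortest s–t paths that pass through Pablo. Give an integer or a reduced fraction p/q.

Pairs whose geodesics pass through Pablo — Kira–Liam: 1/2; Bob–Liam: 1; Bob–Priya: 1/2; Ines–Liam: 1; Ines–Priya: 1; Ines–Farah: 1; Ines–Tara: 1/2.
All other pairs contribute 0.
Summing the contributions gives betweenness(Pablo) = 11/2.

11/2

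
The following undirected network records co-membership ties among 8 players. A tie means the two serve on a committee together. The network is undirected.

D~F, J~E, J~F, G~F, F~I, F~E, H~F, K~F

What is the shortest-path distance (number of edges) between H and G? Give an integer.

2

One shortest route is H – F – G, which uses 2 edges, and H and G are not directly tied, so nothing shorter exists. So d(H,G) = 2.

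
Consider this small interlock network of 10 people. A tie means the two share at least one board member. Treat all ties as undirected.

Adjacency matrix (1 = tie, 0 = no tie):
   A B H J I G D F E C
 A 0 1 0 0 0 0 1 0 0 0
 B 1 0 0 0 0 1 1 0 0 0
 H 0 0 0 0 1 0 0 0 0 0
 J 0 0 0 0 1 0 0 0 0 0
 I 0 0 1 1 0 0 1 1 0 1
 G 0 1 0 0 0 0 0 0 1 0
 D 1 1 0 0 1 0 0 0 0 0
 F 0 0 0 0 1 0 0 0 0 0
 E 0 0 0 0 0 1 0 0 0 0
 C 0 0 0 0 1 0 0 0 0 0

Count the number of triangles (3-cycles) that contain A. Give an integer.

1

A's neighbors: B and D.
Neighbor pairs that are themselves tied: A–B–D. Each forms one triangle with A, for 1 in total.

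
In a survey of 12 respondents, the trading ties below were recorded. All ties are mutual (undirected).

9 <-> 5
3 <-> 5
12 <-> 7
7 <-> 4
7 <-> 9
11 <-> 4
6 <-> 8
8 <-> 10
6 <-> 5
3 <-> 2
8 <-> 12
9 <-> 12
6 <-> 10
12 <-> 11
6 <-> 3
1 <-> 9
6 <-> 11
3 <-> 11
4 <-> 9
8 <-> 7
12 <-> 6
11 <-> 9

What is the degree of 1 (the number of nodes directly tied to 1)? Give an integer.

1 is directly tied to 9. That is 1 neighbor, so the degree of 1 is 1.

1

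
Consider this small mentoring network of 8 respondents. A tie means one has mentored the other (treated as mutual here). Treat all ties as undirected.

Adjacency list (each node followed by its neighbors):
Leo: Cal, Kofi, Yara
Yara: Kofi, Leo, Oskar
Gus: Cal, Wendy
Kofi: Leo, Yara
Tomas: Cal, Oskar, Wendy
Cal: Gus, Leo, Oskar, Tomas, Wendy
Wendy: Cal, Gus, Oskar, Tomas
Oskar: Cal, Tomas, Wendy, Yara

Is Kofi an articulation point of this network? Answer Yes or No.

No

Even without Kofi, every remaining node can still reach every other (the residual graph is connected), so Kofi is not a cut vertex.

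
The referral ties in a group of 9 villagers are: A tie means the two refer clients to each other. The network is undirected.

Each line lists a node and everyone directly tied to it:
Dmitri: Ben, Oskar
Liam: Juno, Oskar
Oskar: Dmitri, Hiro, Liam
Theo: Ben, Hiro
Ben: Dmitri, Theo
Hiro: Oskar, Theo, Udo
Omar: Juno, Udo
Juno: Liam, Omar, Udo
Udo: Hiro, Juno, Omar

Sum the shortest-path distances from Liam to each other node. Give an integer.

Distances from Liam: Ben:3, Dmitri:2, Hiro:2, Juno:1, Omar:2, Oskar:1, Theo:3, Udo:2.
Sum = 3 + 2 + 2 + 1 + 2 + 1 + 3 + 2 = 16.

16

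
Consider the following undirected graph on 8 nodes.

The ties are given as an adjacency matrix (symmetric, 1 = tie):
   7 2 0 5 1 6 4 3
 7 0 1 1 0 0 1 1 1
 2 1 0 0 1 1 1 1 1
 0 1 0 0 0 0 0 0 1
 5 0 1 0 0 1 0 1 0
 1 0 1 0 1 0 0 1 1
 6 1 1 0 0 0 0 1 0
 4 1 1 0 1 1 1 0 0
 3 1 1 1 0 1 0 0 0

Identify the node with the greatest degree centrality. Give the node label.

Degrees — 0:2, 1:4, 2:6, 3:4, 4:5, 5:3, 6:3, 7:5.
The maximum is 6, attained only by 2.

2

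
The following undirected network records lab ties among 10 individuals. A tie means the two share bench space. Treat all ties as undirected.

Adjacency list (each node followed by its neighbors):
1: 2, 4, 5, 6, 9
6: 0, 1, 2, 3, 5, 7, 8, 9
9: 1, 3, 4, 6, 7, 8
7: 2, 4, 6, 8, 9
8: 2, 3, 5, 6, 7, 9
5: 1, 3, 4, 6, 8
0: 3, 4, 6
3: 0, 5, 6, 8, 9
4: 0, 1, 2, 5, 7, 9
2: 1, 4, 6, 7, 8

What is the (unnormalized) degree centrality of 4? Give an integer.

6

4 is directly tied to 0, 1, 2, 5, 7, and 9. That is 6 neighbors, so the degree of 4 is 6.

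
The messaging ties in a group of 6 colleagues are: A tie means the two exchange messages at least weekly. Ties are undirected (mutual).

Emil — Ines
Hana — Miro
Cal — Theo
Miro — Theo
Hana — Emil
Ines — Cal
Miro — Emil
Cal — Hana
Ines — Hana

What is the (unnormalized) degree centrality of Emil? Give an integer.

3

Emil is directly tied to Hana, Ines, and Miro. That is 3 neighbors, so the degree of Emil is 3.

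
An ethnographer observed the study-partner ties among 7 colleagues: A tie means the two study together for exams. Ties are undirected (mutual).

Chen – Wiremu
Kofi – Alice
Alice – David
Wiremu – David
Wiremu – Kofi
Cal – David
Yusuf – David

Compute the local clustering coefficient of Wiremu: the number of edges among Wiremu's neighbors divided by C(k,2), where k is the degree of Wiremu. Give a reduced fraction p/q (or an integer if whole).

Wiremu's neighbors: Chen, David, and Kofi (k = 3).
Possible neighbor pairs: C(3,2) = 3. Edges among them: none → e = 0.
Clustering(Wiremu) = 0/3 = 0.

0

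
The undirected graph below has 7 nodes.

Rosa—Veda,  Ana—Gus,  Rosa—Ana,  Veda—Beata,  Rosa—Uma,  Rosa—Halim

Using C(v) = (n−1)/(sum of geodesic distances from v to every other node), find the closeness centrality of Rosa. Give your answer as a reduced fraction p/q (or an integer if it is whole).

3/4

Distances from Rosa: Ana:1, Beata:2, Gus:2, Halim:1, Uma:1, Veda:1. Sum = 8.
n = 7, so closeness = 6/8 = 3/4.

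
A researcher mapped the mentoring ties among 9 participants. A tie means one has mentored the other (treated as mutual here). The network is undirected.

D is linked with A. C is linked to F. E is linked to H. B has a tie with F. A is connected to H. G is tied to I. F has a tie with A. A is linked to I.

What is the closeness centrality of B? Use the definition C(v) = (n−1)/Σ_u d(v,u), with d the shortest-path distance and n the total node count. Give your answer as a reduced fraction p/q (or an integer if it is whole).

4/11

Distances from B: A:2, C:2, D:3, E:4, F:1, G:4, H:3, I:3. Sum = 22.
n = 9, so closeness = 8/22 = 4/11.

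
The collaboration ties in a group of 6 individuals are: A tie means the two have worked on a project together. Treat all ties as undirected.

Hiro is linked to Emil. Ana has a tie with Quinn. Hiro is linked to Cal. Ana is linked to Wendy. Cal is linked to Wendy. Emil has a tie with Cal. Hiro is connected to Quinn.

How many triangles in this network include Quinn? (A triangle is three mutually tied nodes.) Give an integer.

0

Quinn's neighbors are Ana and Hiro, but none of them are tied to each other, so no triangle contains Quinn.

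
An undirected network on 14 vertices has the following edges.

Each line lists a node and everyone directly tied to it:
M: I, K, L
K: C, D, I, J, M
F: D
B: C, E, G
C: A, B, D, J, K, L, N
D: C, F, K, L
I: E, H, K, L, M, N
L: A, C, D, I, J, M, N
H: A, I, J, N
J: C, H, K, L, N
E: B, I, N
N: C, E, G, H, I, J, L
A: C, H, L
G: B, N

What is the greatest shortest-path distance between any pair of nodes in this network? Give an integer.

Eccentricity of each node (its greatest distance to any other): A:3, B:3, C:2, D:3, E:4, F:4, G:4, H:4, I:3, J:3, K:3, L:2, M:3, N:3.
The maximum eccentricity is 4, realized for instance by the pair E–F via E – N – L – D – F. So the diameter is 4.

4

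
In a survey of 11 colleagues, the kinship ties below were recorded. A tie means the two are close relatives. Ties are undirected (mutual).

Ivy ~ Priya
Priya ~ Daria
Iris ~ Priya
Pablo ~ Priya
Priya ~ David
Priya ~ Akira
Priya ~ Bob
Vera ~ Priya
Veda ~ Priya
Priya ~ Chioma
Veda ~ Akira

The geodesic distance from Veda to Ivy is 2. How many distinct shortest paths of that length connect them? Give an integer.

1

The shortest distance is 2, and the only length-2 path is Veda–Priya–Ivy. So there is exactly 1 shortest path.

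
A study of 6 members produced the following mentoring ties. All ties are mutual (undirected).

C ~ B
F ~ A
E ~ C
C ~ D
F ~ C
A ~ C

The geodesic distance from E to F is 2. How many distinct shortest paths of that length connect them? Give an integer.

1

The shortest distance is 2, and the only length-2 path is E–C–F. So there is exactly 1 shortest path.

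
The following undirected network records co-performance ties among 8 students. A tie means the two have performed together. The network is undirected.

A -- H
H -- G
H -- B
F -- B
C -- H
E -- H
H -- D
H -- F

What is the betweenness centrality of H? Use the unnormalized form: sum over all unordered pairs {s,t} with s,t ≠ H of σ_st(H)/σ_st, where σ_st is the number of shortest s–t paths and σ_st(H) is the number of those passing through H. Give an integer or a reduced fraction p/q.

Pairs whose geodesics pass through H — F–G: 1; F–E: 1; F–C: 1; F–D: 1; F–A: 1; G–E: 1; G–C: 1; G–D: 1; G–B: 1; G–A: 1; E–C: 1; E–D: 1; E–B: 1; E–A: 1 … (+6 more pairs).
All other pairs contribute 0.
Summing the contributions gives betweenness(H) = 20.

20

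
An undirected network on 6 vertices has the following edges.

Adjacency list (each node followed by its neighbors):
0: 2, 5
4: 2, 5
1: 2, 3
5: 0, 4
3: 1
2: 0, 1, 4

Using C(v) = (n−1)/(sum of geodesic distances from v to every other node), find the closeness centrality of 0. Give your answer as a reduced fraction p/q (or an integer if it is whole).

Distances from 0: 1:2, 2:1, 3:3, 4:2, 5:1. Sum = 9.
n = 6, so closeness = 5/9.

5/9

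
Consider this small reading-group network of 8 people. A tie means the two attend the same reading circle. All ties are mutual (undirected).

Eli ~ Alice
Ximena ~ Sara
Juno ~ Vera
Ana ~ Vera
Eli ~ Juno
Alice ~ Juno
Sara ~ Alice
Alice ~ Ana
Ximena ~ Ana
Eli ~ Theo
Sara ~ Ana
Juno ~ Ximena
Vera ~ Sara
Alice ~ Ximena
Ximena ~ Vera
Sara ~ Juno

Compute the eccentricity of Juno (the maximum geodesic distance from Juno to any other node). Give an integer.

Distances from Juno: Alice:1, Ana:2, Eli:1, Sara:1, Theo:2, Vera:1, Ximena:1.
The largest is 2 (to Theo and Ana), so the eccentricity of Juno is 2.

2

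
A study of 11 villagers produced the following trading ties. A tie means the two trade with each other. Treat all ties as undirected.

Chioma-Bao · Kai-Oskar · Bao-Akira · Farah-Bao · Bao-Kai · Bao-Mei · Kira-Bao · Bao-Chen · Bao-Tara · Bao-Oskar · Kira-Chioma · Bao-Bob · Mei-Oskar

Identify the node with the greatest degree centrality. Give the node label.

Bao

Degrees — Akira:1, Bao:10, Bob:1, Chen:1, Chioma:2, Farah:1, Kai:2, Kira:2, Mei:2, Oskar:3, Tara:1.
The maximum is 10, attained only by Bao.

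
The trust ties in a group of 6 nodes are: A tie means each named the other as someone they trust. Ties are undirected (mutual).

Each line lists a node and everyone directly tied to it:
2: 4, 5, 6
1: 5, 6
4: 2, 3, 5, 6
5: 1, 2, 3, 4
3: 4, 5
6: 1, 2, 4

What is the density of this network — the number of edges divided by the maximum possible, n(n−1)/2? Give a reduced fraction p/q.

There are 9 edges and 6 nodes, so the maximum possible is C(6,2) = 15.
Density = 9/15 = 3/5.

3/5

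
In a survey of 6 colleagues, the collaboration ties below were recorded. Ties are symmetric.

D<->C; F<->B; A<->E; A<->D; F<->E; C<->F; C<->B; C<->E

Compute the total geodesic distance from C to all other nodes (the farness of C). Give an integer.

Distances from C: A:2, B:1, D:1, E:1, F:1.
Sum = 2 + 1 + 1 + 1 + 1 = 6.

6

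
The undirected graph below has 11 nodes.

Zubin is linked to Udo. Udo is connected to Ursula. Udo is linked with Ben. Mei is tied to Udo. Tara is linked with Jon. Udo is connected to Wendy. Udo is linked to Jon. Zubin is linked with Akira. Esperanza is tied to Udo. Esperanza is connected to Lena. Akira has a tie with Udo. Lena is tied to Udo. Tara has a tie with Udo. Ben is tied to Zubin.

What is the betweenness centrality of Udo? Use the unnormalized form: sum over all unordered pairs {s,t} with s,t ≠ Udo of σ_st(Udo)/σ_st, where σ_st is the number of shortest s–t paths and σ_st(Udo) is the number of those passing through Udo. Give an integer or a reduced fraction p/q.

81/2

Pairs whose geodesics pass through Udo — Tara–Wendy: 1; Tara–Ursula: 1; Tara–Lena: 1; Tara–Zubin: 1; Tara–Akira: 1; Tara–Esperanza: 1; Tara–Ben: 1; Tara–Mei: 1; Wendy–Jon: 1; Wendy–Ursula: 1; Wendy–Lena: 1; Wendy–Zubin: 1; Wendy–Akira: 1; Wendy–Esperanza: 1 … (+27 more pairs).
All other pairs contribute 0.
Summing the contributions gives betweenness(Udo) = 81/2.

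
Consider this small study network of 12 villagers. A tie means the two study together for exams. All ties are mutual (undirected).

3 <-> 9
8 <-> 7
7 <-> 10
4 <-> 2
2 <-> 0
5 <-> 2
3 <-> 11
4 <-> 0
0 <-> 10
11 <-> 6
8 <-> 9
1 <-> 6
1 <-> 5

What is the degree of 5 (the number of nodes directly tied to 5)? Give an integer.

5 is directly tied to 1 and 2. That is 2 neighbors, so the degree of 5 is 2.

2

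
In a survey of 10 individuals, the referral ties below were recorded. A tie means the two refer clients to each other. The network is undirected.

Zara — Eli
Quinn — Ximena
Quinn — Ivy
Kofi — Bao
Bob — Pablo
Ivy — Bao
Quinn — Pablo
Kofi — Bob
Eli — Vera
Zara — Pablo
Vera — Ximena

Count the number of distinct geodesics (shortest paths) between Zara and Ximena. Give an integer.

The shortest distance is 3. The length-3 paths are: Zara–Eli–Vera–Ximena; Zara–Pablo–Quinn–Ximena.
That gives 2 distinct shortest paths.

2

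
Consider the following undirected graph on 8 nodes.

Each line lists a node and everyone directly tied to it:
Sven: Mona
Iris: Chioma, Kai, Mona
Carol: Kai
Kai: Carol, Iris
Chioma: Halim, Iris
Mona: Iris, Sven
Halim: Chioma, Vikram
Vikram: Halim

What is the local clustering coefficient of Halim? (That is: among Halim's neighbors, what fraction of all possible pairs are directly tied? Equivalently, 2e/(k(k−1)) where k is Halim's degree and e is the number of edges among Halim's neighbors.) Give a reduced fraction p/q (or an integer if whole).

Halim's neighbors: Chioma and Vikram (k = 2).
Possible neighbor pairs: C(2,2) = 1. Edges among them: none → e = 0.
Clustering(Halim) = 0/1.

0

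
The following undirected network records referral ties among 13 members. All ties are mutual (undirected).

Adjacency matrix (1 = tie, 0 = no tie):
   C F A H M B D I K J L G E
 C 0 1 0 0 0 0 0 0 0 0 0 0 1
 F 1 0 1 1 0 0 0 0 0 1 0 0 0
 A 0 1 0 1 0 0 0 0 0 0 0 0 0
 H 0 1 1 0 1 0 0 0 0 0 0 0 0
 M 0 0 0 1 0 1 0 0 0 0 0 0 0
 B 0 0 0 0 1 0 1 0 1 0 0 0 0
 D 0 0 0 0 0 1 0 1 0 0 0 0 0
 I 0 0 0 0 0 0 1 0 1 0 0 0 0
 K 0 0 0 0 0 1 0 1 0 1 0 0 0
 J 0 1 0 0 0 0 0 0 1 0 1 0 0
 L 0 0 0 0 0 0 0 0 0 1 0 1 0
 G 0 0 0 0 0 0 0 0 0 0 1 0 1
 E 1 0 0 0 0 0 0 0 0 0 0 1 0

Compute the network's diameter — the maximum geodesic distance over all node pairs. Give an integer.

6

Eccentricity of each node (its greatest distance to any other): A:4, B:5, C:5, D:6, E:6, F:4, G:5, H:4, I:5, J:3, K:4, L:4, M:5.
The maximum eccentricity is 6, realized for instance by the pair D–E via D – B – K – J – F – C – E. So the diameter is 6.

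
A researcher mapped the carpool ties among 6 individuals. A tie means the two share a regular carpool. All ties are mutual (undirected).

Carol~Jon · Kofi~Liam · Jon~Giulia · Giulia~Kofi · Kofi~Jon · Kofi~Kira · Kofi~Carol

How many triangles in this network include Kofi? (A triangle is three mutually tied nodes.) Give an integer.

2

Kofi's neighbors: Carol, Giulia, Jon, Kira, and Liam.
Neighbor pairs that are themselves tied: Kofi–Carol–Jon; Kofi–Giulia–Jon. Each forms one triangle with Kofi, for 2 in total.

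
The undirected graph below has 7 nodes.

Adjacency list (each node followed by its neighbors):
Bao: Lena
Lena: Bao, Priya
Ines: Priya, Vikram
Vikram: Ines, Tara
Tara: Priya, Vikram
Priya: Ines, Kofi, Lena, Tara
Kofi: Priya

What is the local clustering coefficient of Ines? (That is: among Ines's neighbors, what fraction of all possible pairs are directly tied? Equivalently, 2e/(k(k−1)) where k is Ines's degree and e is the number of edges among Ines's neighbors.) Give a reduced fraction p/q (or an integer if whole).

0

Ines's neighbors: Priya and Vikram (k = 2).
Possible neighbor pairs: C(2,2) = 1. Edges among them: none → e = 0.
Clustering(Ines) = 0/1.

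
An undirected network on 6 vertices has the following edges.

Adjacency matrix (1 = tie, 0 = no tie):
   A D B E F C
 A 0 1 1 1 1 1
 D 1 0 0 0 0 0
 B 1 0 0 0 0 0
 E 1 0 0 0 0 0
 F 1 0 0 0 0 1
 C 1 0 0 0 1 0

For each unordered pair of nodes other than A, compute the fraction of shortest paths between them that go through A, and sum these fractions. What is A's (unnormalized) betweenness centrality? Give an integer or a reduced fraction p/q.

9

Pairs whose geodesics pass through A — D–B: 1; D–E: 1; D–F: 1; D–C: 1; B–E: 1; B–F: 1; B–C: 1; E–F: 1; E–C: 1.
All other pairs contribute 0.
Summing the contributions gives betweenness(A) = 9.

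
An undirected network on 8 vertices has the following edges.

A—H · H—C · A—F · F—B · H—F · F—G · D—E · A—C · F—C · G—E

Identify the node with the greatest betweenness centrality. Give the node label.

F

Unnormalized betweenness of each node: A:0, B:0, C:0, D:0, E:6, F:15, G:10, H:0.
F has the largest value, 15, making it the main broker — the node through which the most shortest paths run.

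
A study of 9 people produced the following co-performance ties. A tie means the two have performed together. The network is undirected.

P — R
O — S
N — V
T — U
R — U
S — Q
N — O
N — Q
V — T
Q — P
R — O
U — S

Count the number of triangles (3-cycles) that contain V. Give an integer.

V's neighbors are N and T, but none of them are tied to each other, so no triangle contains V.

0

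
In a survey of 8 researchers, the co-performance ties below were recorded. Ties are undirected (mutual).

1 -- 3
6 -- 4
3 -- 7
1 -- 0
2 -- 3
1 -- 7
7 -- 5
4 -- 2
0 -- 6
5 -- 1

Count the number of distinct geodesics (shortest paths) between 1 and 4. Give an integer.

The shortest distance is 3. The length-3 paths are: 1–3–2–4; 1–0–6–4.
That gives 2 distinct shortest paths.

2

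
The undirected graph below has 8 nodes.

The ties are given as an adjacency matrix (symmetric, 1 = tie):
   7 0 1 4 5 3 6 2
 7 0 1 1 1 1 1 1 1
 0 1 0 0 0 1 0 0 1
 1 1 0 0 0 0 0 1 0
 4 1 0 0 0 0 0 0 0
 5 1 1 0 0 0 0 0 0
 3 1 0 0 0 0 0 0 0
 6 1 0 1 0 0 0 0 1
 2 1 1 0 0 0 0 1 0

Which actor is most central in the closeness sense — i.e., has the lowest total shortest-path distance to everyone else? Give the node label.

Farness (sum of distances to all others) for each node — 0:11, 1:12, 2:11, 3:13, 4:13, 5:12, 6:11, 7:7.
The smallest farness is 7, for 7, so 7 has the highest closeness.

7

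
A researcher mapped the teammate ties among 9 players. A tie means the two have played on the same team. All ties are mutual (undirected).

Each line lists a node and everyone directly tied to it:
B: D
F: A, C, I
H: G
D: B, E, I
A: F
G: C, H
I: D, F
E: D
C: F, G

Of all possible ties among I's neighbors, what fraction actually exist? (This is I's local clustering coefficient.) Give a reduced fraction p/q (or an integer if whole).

0

I's neighbors: D and F (k = 2).
Possible neighbor pairs: C(2,2) = 1. Edges among them: none → e = 0.
Clustering(I) = 0/1.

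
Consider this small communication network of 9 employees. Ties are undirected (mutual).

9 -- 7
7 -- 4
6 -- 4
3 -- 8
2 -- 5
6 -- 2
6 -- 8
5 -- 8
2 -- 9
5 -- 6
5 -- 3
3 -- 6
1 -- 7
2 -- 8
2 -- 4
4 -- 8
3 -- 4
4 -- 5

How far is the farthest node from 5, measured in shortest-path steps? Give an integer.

Distances from 5: 1:3, 2:1, 3:1, 4:1, 6:1, 7:2, 8:1, 9:2.
The largest is 3 (to 1), so the eccentricity of 5 is 3.

3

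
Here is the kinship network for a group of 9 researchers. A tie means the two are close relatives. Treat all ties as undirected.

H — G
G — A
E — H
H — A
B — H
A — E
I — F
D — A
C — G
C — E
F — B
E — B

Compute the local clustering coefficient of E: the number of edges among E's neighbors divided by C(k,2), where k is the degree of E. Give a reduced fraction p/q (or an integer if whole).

E's neighbors: A, B, C, and H (k = 4).
Possible neighbor pairs: C(4,2) = 6. Edges among them: A–H, B–H → e = 2.
Clustering(E) = 2/6 = 1/3.

1/3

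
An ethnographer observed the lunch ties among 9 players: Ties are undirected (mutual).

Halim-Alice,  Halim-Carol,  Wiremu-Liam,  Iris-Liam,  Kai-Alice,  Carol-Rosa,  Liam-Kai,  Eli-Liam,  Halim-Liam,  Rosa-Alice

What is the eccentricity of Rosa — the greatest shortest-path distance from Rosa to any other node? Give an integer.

Distances from Rosa: Alice:1, Carol:1, Eli:4, Halim:2, Iris:4, Kai:2, Liam:3, Wiremu:4.
The largest is 4 (to Wiremu, Eli, and Iris), so the eccentricity of Rosa is 4.

4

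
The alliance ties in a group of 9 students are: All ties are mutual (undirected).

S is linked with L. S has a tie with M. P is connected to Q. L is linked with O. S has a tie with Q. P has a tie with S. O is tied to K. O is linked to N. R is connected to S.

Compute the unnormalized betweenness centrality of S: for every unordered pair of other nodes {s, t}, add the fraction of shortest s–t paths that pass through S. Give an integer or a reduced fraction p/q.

Pairs whose geodesics pass through S — N–R: 1; N–Q: 1; N–M: 1; N–P: 1; O–R: 1; O–Q: 1; O–M: 1; O–P: 1; K–R: 1; K–Q: 1; K–M: 1; K–P: 1; L–R: 1; L–Q: 1 … (+7 more pairs).
All other pairs contribute 0.
Summing the contributions gives betweenness(S) = 21.

21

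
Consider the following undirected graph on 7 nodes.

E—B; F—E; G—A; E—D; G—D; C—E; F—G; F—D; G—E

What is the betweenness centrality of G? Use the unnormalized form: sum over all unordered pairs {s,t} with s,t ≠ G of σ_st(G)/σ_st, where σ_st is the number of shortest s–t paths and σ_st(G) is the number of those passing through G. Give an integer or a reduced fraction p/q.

5

Pairs whose geodesics pass through G — E–A: 1; F–A: 1; A–D: 1; A–B: 1; A–C: 1.
All other pairs contribute 0.
Summing the contributions gives betweenness(G) = 5.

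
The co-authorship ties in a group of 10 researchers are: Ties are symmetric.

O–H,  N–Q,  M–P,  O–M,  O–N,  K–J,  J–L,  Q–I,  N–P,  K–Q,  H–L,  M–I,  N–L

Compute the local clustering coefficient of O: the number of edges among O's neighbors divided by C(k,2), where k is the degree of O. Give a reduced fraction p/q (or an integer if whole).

0

O's neighbors: H, M, and N (k = 3).
Possible neighbor pairs: C(3,2) = 3. Edges among them: none → e = 0.
Clustering(O) = 0/3 = 0.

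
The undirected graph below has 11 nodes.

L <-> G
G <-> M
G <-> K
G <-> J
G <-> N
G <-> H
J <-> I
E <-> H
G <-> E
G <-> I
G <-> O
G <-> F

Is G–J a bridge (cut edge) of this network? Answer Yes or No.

No

Even without that edge, G still reaches J via G – I – J, so the network stays connected. Not a bridge.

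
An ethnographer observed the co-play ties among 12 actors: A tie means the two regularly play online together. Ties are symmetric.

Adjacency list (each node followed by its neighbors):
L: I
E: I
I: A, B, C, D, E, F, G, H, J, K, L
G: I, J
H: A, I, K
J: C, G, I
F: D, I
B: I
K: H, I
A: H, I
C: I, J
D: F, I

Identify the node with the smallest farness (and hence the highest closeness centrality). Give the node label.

I

Farness (sum of distances to all others) for each node — A:20, B:21, C:20, D:20, E:21, F:20, G:20, H:19, I:11, J:19, K:20, L:21.
The smallest farness is 11, for I, so I has the highest closeness.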